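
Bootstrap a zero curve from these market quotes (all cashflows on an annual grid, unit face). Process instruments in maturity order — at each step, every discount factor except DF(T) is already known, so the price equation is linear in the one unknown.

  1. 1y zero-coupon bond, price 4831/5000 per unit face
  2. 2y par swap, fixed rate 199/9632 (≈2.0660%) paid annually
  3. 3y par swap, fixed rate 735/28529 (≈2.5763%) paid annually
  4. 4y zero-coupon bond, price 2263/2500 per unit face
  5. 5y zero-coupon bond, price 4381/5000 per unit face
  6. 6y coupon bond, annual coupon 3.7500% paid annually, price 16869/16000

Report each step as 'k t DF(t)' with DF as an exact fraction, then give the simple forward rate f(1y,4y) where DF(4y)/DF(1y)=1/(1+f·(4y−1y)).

1 1 4831/5000
2 2 4801/5000
3 3 1853/2000
4 4 2263/2500
5 5 4381/5000
6 6 8487/10000
f(1y,4y) = ((4831/5000)/(2263/2500) − 1)/(3) = 305/13578 ≈ 2.2463%

step 1 [1y] zero: DF = P = 4831/5000 ≈ 0.966200
step 2 [2y] swap r/1=199/9632: DF=(1 − 199/9632·(0.966200))/(1+199/9632) = 4801/5000 ≈ 0.960200
step 3 [3y] swap r/1=735/28529: DF=(1 − 735/28529·(0.966200+0.960200))/(1+735/28529) = 1853/2000 ≈ 0.926500
step 4 [4y] zero: DF = P = 2263/2500 ≈ 0.905200
step 5 [5y] zero: DF = P = 4381/5000 ≈ 0.876200
step 6 [6y] bond c/1=3/80: DF=(16869/16000 − 3/80·(0.966200+0.960200+0.926500+0.905200+0.876200))/(1+3/80) = 8487/10000 ≈ 0.848700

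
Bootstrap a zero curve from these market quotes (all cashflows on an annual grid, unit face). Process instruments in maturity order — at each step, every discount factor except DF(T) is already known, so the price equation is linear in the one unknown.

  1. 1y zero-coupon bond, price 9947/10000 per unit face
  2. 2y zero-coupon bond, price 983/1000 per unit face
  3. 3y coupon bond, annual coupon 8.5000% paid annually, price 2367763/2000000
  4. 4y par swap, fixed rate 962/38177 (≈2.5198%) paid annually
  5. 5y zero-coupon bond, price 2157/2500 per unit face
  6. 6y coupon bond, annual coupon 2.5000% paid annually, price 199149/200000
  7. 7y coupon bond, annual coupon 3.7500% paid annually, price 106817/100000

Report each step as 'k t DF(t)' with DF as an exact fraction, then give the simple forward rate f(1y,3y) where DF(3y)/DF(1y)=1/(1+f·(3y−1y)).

step 1 [1y] zero: DF = P = 9947/10000 ≈ 0.994700
step 2 [2y] zero: DF = P = 983/1000 ≈ 0.983000
step 3 [3y] bond c/1=17/200: DF=(2367763/2000000 − 17/200·(0.994700+0.983000))/(1+17/200) = 4681/5000 ≈ 0.936200
step 4 [4y] swap r/1=962/38177: DF=(1 − 962/38177·(0.994700+0.983000+0.936200))/(1+962/38177) = 4519/5000 ≈ 0.903800
step 5 [5y] zero: DF = P = 2157/2500 ≈ 0.862800
step 6 [6y] bond c/1=1/40: DF=(199149/200000 − 1/40·(0.994700+0.983000+0.936200+0.903800+0.862800))/(1+1/40) = 8573/10000 ≈ 0.857300
step 7 [7y] bond c/1=3/80: DF=(106817/100000 − 3/80·(0.994700+0.983000+0.936200+0.903800+0.862800+0.857300))/(1+3/80) = 4147/5000 ≈ 0.829400

1 1 9947/10000
2 2 983/1000
3 3 4681/5000
4 4 4519/5000
5 5 2157/2500
6 6 8573/10000
7 7 4147/5000
f(1y,3y) = ((9947/10000)/(4681/5000) − 1)/(2) = 585/18724 ≈ 3.1243%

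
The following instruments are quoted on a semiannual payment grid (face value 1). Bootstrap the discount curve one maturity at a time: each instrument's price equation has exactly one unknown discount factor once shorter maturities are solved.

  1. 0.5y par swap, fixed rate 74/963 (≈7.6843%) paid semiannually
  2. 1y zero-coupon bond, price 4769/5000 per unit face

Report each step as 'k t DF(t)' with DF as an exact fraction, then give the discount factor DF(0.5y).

step 1 [0.5y] swap r/2=37/963: DF=(1 − 37/963·(0))/(1+37/963) = 963/1000 ≈ 0.963000
step 2 [1y] zero: DF = P = 4769/5000 ≈ 0.953800

1 1/2 963/1000
2 1 4769/5000
DF(0.5y) = 963/1000 ≈ 0.963000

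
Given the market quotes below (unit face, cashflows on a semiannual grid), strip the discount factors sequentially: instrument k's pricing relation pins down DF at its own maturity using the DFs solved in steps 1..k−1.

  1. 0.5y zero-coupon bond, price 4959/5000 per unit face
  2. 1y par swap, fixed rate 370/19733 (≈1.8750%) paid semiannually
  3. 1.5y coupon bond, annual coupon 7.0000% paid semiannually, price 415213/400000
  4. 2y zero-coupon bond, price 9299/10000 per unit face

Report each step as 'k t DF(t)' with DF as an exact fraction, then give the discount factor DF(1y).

step 1 [0.5y] zero: DF = P = 4959/5000 ≈ 0.991800
step 2 [1y] swap r/2=185/19733: DF=(1 − 185/19733·(0.991800))/(1+185/19733) = 1963/2000 ≈ 0.981500
step 3 [1.5y] bond c/2=7/200: DF=(415213/400000 − 7/200·(0.991800+0.981500))/(1+7/200) = 4681/5000 ≈ 0.936200
step 4 [2y] zero: DF = P = 9299/10000 ≈ 0.929900

1 1/2 4959/5000
2 1 1963/2000
3 3/2 4681/5000
4 2 9299/10000
DF(1y) = 1963/2000 ≈ 0.981500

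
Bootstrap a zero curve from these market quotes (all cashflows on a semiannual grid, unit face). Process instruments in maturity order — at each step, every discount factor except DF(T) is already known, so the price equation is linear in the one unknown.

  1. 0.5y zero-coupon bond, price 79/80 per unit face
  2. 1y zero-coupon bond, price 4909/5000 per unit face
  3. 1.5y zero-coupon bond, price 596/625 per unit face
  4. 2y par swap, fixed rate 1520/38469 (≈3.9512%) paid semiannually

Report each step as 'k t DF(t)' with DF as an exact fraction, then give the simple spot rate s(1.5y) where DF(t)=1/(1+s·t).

step 1 [0.5y] zero: DF = P = 79/80 ≈ 0.987500
step 2 [1y] zero: DF = P = 4909/5000 ≈ 0.981800
step 3 [1.5y] zero: DF = P = 596/625 ≈ 0.953600
step 4 [2y] swap r/2=760/38469: DF=(1 − 760/38469·(0.987500+0.981800+0.953600))/(1+760/38469) = 231/250 ≈ 0.924000

1 1/2 79/80
2 1 4909/5000
3 3/2 596/625
4 2 231/250
s(1.5y) = (1/(596/625) − 1)/(3/2) = 29/894 ≈ 3.2438%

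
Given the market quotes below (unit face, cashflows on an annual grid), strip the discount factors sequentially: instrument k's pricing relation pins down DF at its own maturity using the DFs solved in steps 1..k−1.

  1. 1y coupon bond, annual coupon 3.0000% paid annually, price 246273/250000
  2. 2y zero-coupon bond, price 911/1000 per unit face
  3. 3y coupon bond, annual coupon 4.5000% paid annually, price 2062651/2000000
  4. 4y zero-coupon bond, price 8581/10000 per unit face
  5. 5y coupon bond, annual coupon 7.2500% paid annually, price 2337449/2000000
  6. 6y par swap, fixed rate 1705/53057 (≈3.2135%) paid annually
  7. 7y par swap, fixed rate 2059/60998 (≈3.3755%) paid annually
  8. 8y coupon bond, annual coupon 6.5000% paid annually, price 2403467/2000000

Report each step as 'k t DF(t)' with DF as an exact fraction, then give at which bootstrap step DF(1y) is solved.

step 1 [1y] bond c/1=3/100: DF=(246273/250000 − 3/100·(0))/(1+3/100) = 2391/2500 ≈ 0.956400
step 2 [2y] zero: DF = P = 911/1000 ≈ 0.911000
step 3 [3y] bond c/1=9/200: DF=(2062651/2000000 − 9/200·(0.956400+0.911000))/(1+9/200) = 1813/2000 ≈ 0.906500
step 4 [4y] zero: DF = P = 8581/10000 ≈ 0.858100
step 5 [5y] bond c/1=29/400: DF=(2337449/2000000 − 29/400·(0.956400+0.911000+0.906500+0.858100))/(1+29/400) = 4221/5000 ≈ 0.844200
step 6 [6y] swap r/1=1705/53057: DF=(1 − 1705/53057·(0.956400+0.911000+0.906500+0.858100+0.844200))/(1+1705/53057) = 1659/2000 ≈ 0.829500
step 7 [7y] swap r/1=2059/60998: DF=(1 − 2059/60998·(0.956400+0.911000+0.906500+0.858100+0.844200+0.829500))/(1+2059/60998) = 7941/10000 ≈ 0.794100
step 8 [8y] bond c/1=13/200: DF=(2403467/2000000 − 13/200·(0.956400+0.911000+0.906500+0.858100+0.844200+0.829500+0.794100))/(1+13/200) = 7561/10000 ≈ 0.756100

1 1 2391/2500
2 2 911/1000
3 3 1813/2000
4 4 8581/10000
5 5 4221/5000
6 6 1659/2000
7 7 7941/10000
8 8 7561/10000
DF(1y) is solved at step 1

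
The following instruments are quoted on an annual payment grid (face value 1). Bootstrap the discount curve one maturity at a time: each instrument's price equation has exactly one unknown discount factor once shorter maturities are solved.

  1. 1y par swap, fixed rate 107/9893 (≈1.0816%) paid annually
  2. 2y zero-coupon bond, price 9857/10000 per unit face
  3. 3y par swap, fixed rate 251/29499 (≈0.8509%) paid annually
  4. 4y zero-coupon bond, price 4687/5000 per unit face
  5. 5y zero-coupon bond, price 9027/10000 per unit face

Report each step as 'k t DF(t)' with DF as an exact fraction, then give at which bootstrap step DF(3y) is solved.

1 1 9893/10000
2 2 9857/10000
3 3 9749/10000
4 4 4687/5000
5 5 9027/10000
DF(3y) is solved at step 3

step 1 [1y] swap r/1=107/9893: DF=(1 − 107/9893·(0))/(1+107/9893) = 9893/10000 ≈ 0.989300
step 2 [2y] zero: DF = P = 9857/10000 ≈ 0.985700
step 3 [3y] swap r/1=251/29499: DF=(1 − 251/29499·(0.989300+0.985700))/(1+251/29499) = 9749/10000 ≈ 0.974900
step 4 [4y] zero: DF = P = 4687/5000 ≈ 0.937400
step 5 [5y] zero: DF = P = 9027/10000 ≈ 0.902700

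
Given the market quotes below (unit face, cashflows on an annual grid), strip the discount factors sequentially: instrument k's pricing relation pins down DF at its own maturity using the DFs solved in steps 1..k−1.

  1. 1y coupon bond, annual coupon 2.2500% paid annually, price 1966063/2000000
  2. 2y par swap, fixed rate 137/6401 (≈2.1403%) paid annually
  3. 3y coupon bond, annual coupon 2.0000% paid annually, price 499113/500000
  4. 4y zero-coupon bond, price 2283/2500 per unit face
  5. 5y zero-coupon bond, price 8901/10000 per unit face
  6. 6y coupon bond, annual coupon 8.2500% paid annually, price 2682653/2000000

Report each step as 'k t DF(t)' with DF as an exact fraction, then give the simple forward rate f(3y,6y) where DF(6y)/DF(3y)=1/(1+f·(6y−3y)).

step 1 [1y] bond c/1=9/400: DF=(1966063/2000000 − 9/400·(0))/(1+9/400) = 4807/5000 ≈ 0.961400
step 2 [2y] swap r/1=137/6401: DF=(1 − 137/6401·(0.961400))/(1+137/6401) = 9589/10000 ≈ 0.958900
step 3 [3y] bond c/1=1/50: DF=(499113/500000 − 1/50·(0.961400+0.958900))/(1+1/50) = 941/1000 ≈ 0.941000
step 4 [4y] zero: DF = P = 2283/2500 ≈ 0.913200
step 5 [5y] zero: DF = P = 8901/10000 ≈ 0.890100
step 6 [6y] bond c/1=33/400: DF=(2682653/2000000 − 33/400·(0.961400+0.958900+0.941000+0.913200+0.890100))/(1+33/400) = 2209/2500 ≈ 0.883600

1 1 4807/5000
2 2 9589/10000
3 3 941/1000
4 4 2283/2500
5 5 8901/10000
6 6 2209/2500
f(3y,6y) = ((941/1000)/(2209/2500) − 1)/(3) = 287/13254 ≈ 2.1654%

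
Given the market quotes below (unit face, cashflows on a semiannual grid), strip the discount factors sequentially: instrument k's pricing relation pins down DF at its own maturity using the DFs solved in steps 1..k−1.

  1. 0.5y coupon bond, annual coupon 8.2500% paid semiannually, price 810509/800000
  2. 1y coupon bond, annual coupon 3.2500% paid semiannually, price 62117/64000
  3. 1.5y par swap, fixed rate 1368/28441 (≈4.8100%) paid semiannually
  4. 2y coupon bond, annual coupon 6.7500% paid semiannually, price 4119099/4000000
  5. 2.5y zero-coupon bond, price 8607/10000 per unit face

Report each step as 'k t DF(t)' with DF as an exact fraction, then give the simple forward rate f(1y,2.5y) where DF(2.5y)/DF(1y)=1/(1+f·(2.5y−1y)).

step 1 [0.5y] bond c/2=33/800: DF=(810509/800000 − 33/800·(0))/(1+33/800) = 973/1000 ≈ 0.973000
step 2 [1y] bond c/2=13/800: DF=(62117/64000 − 13/800·(0.973000))/(1+13/800) = 1879/2000 ≈ 0.939500
step 3 [1.5y] swap r/2=684/28441: DF=(1 − 684/28441·(0.973000+0.939500))/(1+684/28441) = 2329/2500 ≈ 0.931600
step 4 [2y] bond c/2=27/800: DF=(4119099/4000000 − 27/800·(0.973000+0.939500+0.931600))/(1+27/800) = 9033/10000 ≈ 0.903300
step 5 [2.5y] zero: DF = P = 8607/10000 ≈ 0.860700

1 1/2 973/1000
2 1 1879/2000
3 3/2 2329/2500
4 2 9033/10000
5 5/2 8607/10000
f(1y,2.5y) = ((1879/2000)/(8607/10000) − 1)/(3/2) = 1576/25821 ≈ 6.1036%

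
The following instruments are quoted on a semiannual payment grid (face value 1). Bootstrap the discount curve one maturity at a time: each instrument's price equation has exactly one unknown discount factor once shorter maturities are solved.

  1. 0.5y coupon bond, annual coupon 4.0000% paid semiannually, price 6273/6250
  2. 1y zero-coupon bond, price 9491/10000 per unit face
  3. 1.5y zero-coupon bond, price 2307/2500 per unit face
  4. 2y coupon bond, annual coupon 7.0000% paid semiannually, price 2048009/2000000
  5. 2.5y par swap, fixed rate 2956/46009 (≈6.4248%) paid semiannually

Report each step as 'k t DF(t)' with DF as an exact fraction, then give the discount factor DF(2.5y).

1 1/2 123/125
2 1 9491/10000
3 3/2 2307/2500
4 2 558/625
5 5/2 4261/5000
DF(2.5y) = 4261/5000 ≈ 0.852200

step 1 [0.5y] bond c/2=1/50: DF=(6273/6250 − 1/50·(0))/(1+1/50) = 123/125 ≈ 0.984000
step 2 [1y] zero: DF = P = 9491/10000 ≈ 0.949100
step 3 [1.5y] zero: DF = P = 2307/2500 ≈ 0.922800
step 4 [2y] bond c/2=7/200: DF=(2048009/2000000 − 7/200·(0.984000+0.949100+0.922800))/(1+7/200) = 558/625 ≈ 0.892800
step 5 [2.5y] swap r/2=1478/46009: DF=(1 − 1478/46009·(0.984000+0.949100+0.922800+0.892800))/(1+1478/46009) = 4261/5000 ≈ 0.852200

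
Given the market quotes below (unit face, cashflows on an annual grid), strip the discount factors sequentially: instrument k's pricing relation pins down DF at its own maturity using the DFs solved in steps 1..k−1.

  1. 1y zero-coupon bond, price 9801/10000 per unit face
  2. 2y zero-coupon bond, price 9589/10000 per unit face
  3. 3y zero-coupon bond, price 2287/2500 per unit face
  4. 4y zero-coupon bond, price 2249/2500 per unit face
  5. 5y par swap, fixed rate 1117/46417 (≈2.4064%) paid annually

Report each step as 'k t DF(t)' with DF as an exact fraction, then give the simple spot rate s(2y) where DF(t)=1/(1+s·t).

step 1 [1y] zero: DF = P = 9801/10000 ≈ 0.980100
step 2 [2y] zero: DF = P = 9589/10000 ≈ 0.958900
step 3 [3y] zero: DF = P = 2287/2500 ≈ 0.914800
step 4 [4y] zero: DF = P = 2249/2500 ≈ 0.899600
step 5 [5y] swap r/1=1117/46417: DF=(1 − 1117/46417·(0.980100+0.958900+0.914800+0.899600))/(1+1117/46417) = 8883/10000 ≈ 0.888300

1 1 9801/10000
2 2 9589/10000
3 3 2287/2500
4 4 2249/2500
5 5 8883/10000
s(2y) = (1/(9589/10000) − 1)/(2) = 411/19178 ≈ 2.1431%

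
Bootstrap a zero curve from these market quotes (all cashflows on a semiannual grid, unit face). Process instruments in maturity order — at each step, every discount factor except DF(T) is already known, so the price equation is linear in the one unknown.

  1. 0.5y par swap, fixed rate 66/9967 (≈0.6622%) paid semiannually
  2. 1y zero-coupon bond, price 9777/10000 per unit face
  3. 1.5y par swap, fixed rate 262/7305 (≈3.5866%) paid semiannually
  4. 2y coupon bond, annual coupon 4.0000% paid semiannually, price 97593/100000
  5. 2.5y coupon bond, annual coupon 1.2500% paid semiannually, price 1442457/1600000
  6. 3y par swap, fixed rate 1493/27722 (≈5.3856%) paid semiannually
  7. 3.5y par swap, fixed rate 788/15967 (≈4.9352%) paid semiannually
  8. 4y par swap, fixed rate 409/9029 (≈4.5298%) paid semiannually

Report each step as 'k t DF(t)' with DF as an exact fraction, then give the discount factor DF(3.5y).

1 1/2 9967/10000
2 1 9777/10000
3 3/2 2369/2500
4 2 1799/2000
5 5/2 4361/5000
6 3 8507/10000
7 7/2 1053/1250
8 4 2091/2500
DF(3.5y) = 1053/1250 ≈ 0.842400

step 1 [0.5y] swap r/2=33/9967: DF=(1 − 33/9967·(0))/(1+33/9967) = 9967/10000 ≈ 0.996700
step 2 [1y] zero: DF = P = 9777/10000 ≈ 0.977700
step 3 [1.5y] swap r/2=131/7305: DF=(1 − 131/7305·(0.996700+0.977700))/(1+131/7305) = 2369/2500 ≈ 0.947600
step 4 [2y] bond c/2=1/50: DF=(97593/100000 − 1/50·(0.996700+0.977700+0.947600))/(1+1/50) = 1799/2000 ≈ 0.899500
step 5 [2.5y] bond c/2=1/160: DF=(1442457/1600000 − 1/160·(0.996700+0.977700+0.947600+0.899500))/(1+1/160) = 4361/5000 ≈ 0.872200
step 6 [3y] swap r/2=1493/55444: DF=(1 − 1493/55444·(0.996700+0.977700+0.947600+0.899500+0.872200))/(1+1493/55444) = 8507/10000 ≈ 0.850700
step 7 [3.5y] swap r/2=394/15967: DF=(1 − 394/15967·(0.996700+0.977700+0.947600+0.899500+0.872200+0.850700))/(1+394/15967) = 1053/1250 ≈ 0.842400
step 8 [4y] swap r/2=409/18058: DF=(1 − 409/18058·(0.996700+0.977700+0.947600+0.899500+0.872200+0.850700+0.842400))/(1+409/18058) = 2091/2500 ≈ 0.836400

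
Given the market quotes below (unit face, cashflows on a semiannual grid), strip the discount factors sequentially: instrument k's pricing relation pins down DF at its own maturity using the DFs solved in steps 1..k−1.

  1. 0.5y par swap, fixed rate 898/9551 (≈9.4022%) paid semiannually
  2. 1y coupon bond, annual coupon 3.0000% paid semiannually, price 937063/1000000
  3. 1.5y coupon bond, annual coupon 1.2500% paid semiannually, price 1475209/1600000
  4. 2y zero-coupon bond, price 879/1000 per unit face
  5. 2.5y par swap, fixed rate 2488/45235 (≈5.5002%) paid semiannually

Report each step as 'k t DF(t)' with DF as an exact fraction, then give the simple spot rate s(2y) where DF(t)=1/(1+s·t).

1 1/2 9551/10000
2 1 9091/10000
3 3/2 9047/10000
4 2 879/1000
5 5/2 2189/2500
s(2y) = (1/(879/1000) − 1)/(2) = 121/1758 ≈ 6.8828%

step 1 [0.5y] swap r/2=449/9551: DF=(1 − 449/9551·(0))/(1+449/9551) = 9551/10000 ≈ 0.955100
step 2 [1y] bond c/2=3/200: DF=(937063/1000000 − 3/200·(0.955100))/(1+3/200) = 9091/10000 ≈ 0.909100
step 3 [1.5y] bond c/2=1/160: DF=(1475209/1600000 − 1/160·(0.955100+0.909100))/(1+1/160) = 9047/10000 ≈ 0.904700
step 4 [2y] zero: DF = P = 879/1000 ≈ 0.879000
step 5 [2.5y] swap r/2=1244/45235: DF=(1 − 1244/45235·(0.955100+0.909100+0.904700+0.879000))/(1+1244/45235) = 2189/2500 ≈ 0.875600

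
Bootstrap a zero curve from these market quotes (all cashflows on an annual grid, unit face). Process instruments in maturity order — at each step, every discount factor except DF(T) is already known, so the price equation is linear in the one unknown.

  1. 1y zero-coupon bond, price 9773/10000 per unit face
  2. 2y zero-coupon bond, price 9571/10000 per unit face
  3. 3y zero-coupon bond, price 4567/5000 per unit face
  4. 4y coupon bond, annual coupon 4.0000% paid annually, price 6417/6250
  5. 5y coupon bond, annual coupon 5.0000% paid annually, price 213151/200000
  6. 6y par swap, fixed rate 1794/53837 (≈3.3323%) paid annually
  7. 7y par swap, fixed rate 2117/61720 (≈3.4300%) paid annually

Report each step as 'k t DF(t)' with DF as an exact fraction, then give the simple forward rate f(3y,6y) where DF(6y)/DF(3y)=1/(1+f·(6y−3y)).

1 1 9773/10000
2 2 9571/10000
3 3 4567/5000
4 4 8777/10000
5 5 1047/1250
6 6 4103/5000
7 7 7883/10000
f(3y,6y) = ((4567/5000)/(4103/5000) − 1)/(3) = 464/12309 ≈ 3.7696%

step 1 [1y] zero: DF = P = 9773/10000 ≈ 0.977300
step 2 [2y] zero: DF = P = 9571/10000 ≈ 0.957100
step 3 [3y] zero: DF = P = 4567/5000 ≈ 0.913400
step 4 [4y] bond c/1=1/25: DF=(6417/6250 − 1/25·(0.977300+0.957100+0.913400))/(1+1/25) = 8777/10000 ≈ 0.877700
step 5 [5y] bond c/1=1/20: DF=(213151/200000 − 1/20·(0.977300+0.957100+0.913400+0.877700))/(1+1/20) = 1047/1250 ≈ 0.837600
step 6 [6y] swap r/1=1794/53837: DF=(1 − 1794/53837·(0.977300+0.957100+0.913400+0.877700+0.837600))/(1+1794/53837) = 4103/5000 ≈ 0.820600
step 7 [7y] swap r/1=2117/61720: DF=(1 − 2117/61720·(0.977300+0.957100+0.913400+0.877700+0.837600+0.820600))/(1+2117/61720) = 7883/10000 ≈ 0.788300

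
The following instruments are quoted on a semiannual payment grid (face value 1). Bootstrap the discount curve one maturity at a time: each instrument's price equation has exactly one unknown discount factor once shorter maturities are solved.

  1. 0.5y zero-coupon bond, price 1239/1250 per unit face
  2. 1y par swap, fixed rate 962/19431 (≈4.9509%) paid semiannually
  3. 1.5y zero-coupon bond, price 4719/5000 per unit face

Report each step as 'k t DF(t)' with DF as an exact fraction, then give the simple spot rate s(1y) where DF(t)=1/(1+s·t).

1 1/2 1239/1250
2 1 9519/10000
3 3/2 4719/5000
s(1y) = (1/(9519/10000) − 1)/(1) = 481/9519 ≈ 5.0531%

step 1 [0.5y] zero: DF = P = 1239/1250 ≈ 0.991200
step 2 [1y] swap r/2=481/19431: DF=(1 − 481/19431·(0.991200))/(1+481/19431) = 9519/10000 ≈ 0.951900
step 3 [1.5y] zero: DF = P = 4719/5000 ≈ 0.943800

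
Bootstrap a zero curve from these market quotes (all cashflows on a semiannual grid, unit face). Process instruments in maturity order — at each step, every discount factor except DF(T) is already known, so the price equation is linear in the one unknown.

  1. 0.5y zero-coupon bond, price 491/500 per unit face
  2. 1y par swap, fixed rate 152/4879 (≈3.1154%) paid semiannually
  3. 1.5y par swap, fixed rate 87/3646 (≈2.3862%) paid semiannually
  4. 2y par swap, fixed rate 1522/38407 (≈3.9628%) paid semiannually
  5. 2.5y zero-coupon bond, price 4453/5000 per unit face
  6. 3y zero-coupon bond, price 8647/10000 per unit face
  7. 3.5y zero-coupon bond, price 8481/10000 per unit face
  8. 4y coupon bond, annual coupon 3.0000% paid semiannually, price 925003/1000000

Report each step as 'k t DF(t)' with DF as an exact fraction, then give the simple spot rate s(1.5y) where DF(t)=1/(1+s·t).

step 1 [0.5y] zero: DF = P = 491/500 ≈ 0.982000
step 2 [1y] swap r/2=76/4879: DF=(1 − 76/4879·(0.982000))/(1+76/4879) = 606/625 ≈ 0.969600
step 3 [1.5y] swap r/2=87/7292: DF=(1 − 87/7292·(0.982000+0.969600))/(1+87/7292) = 2413/2500 ≈ 0.965200
step 4 [2y] swap r/2=761/38407: DF=(1 − 761/38407·(0.982000+0.969600+0.965200))/(1+761/38407) = 9239/10000 ≈ 0.923900
step 5 [2.5y] zero: DF = P = 4453/5000 ≈ 0.890600
step 6 [3y] zero: DF = P = 8647/10000 ≈ 0.864700
step 7 [3.5y] zero: DF = P = 8481/10000 ≈ 0.848100
step 8 [4y] bond c/2=3/200: DF=(925003/1000000 − 3/200·(0.982000+0.969600+0.965200+0.923900+0.890600+0.864700+0.848100))/(1+3/200) = 8161/10000 ≈ 0.816100

1 1/2 491/500
2 1 606/625
3 3/2 2413/2500
4 2 9239/10000
5 5/2 4453/5000
6 3 8647/10000
7 7/2 8481/10000
8 4 8161/10000
s(1.5y) = (1/(2413/2500) − 1)/(3/2) = 58/2413 ≈ 2.4036%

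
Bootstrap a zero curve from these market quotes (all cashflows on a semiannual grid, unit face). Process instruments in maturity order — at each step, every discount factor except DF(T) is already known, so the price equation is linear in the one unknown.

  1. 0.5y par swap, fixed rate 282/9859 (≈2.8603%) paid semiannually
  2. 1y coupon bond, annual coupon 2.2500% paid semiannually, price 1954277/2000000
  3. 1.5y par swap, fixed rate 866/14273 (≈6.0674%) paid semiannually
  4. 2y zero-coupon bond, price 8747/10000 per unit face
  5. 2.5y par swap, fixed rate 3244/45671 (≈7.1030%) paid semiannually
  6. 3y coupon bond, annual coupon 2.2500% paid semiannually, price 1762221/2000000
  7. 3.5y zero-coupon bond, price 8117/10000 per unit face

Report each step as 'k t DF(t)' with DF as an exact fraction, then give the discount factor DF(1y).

1 1/2 9859/10000
2 1 9553/10000
3 3/2 4567/5000
4 2 8747/10000
5 5/2 4189/5000
6 3 1641/2000
7 7/2 8117/10000
DF(1y) = 9553/10000 ≈ 0.955300

step 1 [0.5y] swap r/2=141/9859: DF=(1 − 141/9859·(0))/(1+141/9859) = 9859/10000 ≈ 0.985900
step 2 [1y] bond c/2=9/800: DF=(1954277/2000000 − 9/800·(0.985900))/(1+9/800) = 9553/10000 ≈ 0.955300
step 3 [1.5y] swap r/2=433/14273: DF=(1 − 433/14273·(0.985900+0.955300))/(1+433/14273) = 4567/5000 ≈ 0.913400
step 4 [2y] zero: DF = P = 8747/10000 ≈ 0.874700
step 5 [2.5y] swap r/2=1622/45671: DF=(1 − 1622/45671·(0.985900+0.955300+0.913400+0.874700))/(1+1622/45671) = 4189/5000 ≈ 0.837800
step 6 [3y] bond c/2=9/800: DF=(1762221/2000000 − 9/800·(0.985900+0.955300+0.913400+0.874700+0.837800))/(1+9/800) = 1641/2000 ≈ 0.820500
step 7 [3.5y] zero: DF = P = 8117/10000 ≈ 0.811700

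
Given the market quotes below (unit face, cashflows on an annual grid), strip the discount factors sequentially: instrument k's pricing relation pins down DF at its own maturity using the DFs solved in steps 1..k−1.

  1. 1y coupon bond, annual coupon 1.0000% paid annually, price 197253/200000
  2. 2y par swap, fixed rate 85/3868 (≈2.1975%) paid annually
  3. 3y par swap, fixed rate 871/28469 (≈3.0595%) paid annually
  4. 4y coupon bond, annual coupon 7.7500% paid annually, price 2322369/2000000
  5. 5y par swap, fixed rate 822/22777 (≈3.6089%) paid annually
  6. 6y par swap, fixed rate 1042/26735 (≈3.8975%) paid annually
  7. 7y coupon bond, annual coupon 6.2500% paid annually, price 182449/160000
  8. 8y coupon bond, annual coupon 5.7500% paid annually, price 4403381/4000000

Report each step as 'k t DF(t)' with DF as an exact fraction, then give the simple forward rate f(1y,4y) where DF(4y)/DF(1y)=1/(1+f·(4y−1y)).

step 1 [1y] bond c/1=1/100: DF=(197253/200000 − 1/100·(0))/(1+1/100) = 1953/2000 ≈ 0.976500
step 2 [2y] swap r/1=85/3868: DF=(1 − 85/3868·(0.976500))/(1+85/3868) = 383/400 ≈ 0.957500
step 3 [3y] swap r/1=871/28469: DF=(1 − 871/28469·(0.976500+0.957500))/(1+871/28469) = 9129/10000 ≈ 0.912900
step 4 [4y] bond c/1=31/400: DF=(2322369/2000000 − 31/400·(0.976500+0.957500+0.912900))/(1+31/400) = 8729/10000 ≈ 0.872900
step 5 [5y] swap r/1=822/22777: DF=(1 − 822/22777·(0.976500+0.957500+0.912900+0.872900))/(1+822/22777) = 2089/2500 ≈ 0.835600
step 6 [6y] swap r/1=1042/26735: DF=(1 − 1042/26735·(0.976500+0.957500+0.912900+0.872900+0.835600))/(1+1042/26735) = 1979/2500 ≈ 0.791600
step 7 [7y] bond c/1=1/16: DF=(182449/160000 − 1/16·(0.976500+0.957500+0.912900+0.872900+0.835600+0.791600))/(1+1/16) = 7587/10000 ≈ 0.758700
step 8 [8y] bond c/1=23/400: DF=(4403381/4000000 − 23/400·(0.976500+0.957500+0.912900+0.872900+0.835600+0.791600+0.758700))/(1+23/400) = 709/1000 ≈ 0.709000

1 1 1953/2000
2 2 383/400
3 3 9129/10000
4 4 8729/10000
5 5 2089/2500
6 6 1979/2500
7 7 7587/10000
8 8 709/1000
f(1y,4y) = ((1953/2000)/(8729/10000) − 1)/(3) = 148/3741 ≈ 3.9562%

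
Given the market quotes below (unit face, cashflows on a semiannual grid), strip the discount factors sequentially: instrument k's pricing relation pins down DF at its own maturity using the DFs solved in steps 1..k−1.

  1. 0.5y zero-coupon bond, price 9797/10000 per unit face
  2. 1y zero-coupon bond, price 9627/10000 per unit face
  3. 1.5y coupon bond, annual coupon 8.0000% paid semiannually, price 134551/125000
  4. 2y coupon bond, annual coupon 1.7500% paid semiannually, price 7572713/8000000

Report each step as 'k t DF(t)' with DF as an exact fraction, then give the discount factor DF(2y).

step 1 [0.5y] zero: DF = P = 9797/10000 ≈ 0.979700
step 2 [1y] zero: DF = P = 9627/10000 ≈ 0.962700
step 3 [1.5y] bond c/2=1/25: DF=(134551/125000 − 1/25·(0.979700+0.962700))/(1+1/25) = 9603/10000 ≈ 0.960300
step 4 [2y] bond c/2=7/800: DF=(7572713/8000000 − 7/800·(0.979700+0.962700+0.960300))/(1+7/800) = 2283/2500 ≈ 0.913200

1 1/2 9797/10000
2 1 9627/10000
3 3/2 9603/10000
4 2 2283/2500
DF(2y) = 2283/2500 ≈ 0.913200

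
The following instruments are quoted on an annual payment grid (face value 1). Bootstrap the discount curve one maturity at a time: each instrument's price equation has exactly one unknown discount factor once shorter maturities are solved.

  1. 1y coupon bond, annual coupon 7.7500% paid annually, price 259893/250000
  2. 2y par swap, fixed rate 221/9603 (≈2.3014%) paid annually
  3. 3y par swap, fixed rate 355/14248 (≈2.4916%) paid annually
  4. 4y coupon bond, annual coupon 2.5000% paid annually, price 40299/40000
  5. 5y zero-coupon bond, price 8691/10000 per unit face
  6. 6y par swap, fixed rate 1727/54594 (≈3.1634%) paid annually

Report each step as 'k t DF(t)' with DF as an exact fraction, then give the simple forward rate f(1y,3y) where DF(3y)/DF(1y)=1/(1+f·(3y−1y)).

step 1 [1y] bond c/1=31/400: DF=(259893/250000 − 31/400·(0))/(1+31/400) = 603/625 ≈ 0.964800
step 2 [2y] swap r/1=221/9603: DF=(1 − 221/9603·(0.964800))/(1+221/9603) = 4779/5000 ≈ 0.955800
step 3 [3y] swap r/1=355/14248: DF=(1 − 355/14248·(0.964800+0.955800))/(1+355/14248) = 929/1000 ≈ 0.929000
step 4 [4y] bond c/1=1/40: DF=(40299/40000 − 1/40·(0.964800+0.955800+0.929000))/(1+1/40) = 4567/5000 ≈ 0.913400
step 5 [5y] zero: DF = P = 8691/10000 ≈ 0.869100
step 6 [6y] swap r/1=1727/54594: DF=(1 − 1727/54594·(0.964800+0.955800+0.929000+0.913400+0.869100))/(1+1727/54594) = 8273/10000 ≈ 0.827300

1 1 603/625
2 2 4779/5000
3 3 929/1000
4 4 4567/5000
5 5 8691/10000
6 6 8273/10000
f(1y,3y) = ((603/625)/(929/1000) − 1)/(2) = 179/9290 ≈ 1.9268%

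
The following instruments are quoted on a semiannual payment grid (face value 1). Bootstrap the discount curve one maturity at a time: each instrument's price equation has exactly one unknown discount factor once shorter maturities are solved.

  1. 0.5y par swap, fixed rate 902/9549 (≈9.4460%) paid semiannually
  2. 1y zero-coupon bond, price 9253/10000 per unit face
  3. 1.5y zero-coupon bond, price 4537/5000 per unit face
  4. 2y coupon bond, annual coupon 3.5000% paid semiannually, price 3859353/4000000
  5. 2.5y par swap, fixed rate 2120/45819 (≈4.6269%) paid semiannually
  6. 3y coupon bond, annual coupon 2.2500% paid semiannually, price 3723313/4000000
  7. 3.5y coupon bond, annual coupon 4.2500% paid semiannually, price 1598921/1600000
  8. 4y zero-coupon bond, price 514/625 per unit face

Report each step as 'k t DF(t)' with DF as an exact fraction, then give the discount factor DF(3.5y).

1 1/2 9549/10000
2 1 9253/10000
3 3/2 4537/5000
4 2 9003/10000
5 5/2 447/500
6 3 1739/2000
7 7/2 8651/10000
8 4 514/625
DF(3.5y) = 8651/10000 ≈ 0.865100

step 1 [0.5y] swap r/2=451/9549: DF=(1 − 451/9549·(0))/(1+451/9549) = 9549/10000 ≈ 0.954900
step 2 [1y] zero: DF = P = 9253/10000 ≈ 0.925300
step 3 [1.5y] zero: DF = P = 4537/5000 ≈ 0.907400
step 4 [2y] bond c/2=7/400: DF=(3859353/4000000 − 7/400·(0.954900+0.925300+0.907400))/(1+7/400) = 9003/10000 ≈ 0.900300
step 5 [2.5y] swap r/2=1060/45819: DF=(1 − 1060/45819·(0.954900+0.925300+0.907400+0.900300))/(1+1060/45819) = 447/500 ≈ 0.894000
step 6 [3y] bond c/2=9/800: DF=(3723313/4000000 − 9/800·(0.954900+0.925300+0.907400+0.900300+0.894000))/(1+9/800) = 1739/2000 ≈ 0.869500
step 7 [3.5y] bond c/2=17/800: DF=(1598921/1600000 − 17/800·(0.954900+0.925300+0.907400+0.900300+0.894000+0.869500))/(1+17/800) = 8651/10000 ≈ 0.865100
step 8 [4y] zero: DF = P = 514/625 ≈ 0.822400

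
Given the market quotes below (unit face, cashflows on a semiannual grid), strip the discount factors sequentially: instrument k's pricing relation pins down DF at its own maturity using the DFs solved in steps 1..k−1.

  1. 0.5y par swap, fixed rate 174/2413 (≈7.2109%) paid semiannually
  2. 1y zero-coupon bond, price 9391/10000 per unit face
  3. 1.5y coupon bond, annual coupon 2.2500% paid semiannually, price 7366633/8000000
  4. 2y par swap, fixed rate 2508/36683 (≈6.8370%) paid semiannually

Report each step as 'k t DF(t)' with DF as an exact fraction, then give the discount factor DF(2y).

step 1 [0.5y] swap r/2=87/2413: DF=(1 − 87/2413·(0))/(1+87/2413) = 2413/2500 ≈ 0.965200
step 2 [1y] zero: DF = P = 9391/10000 ≈ 0.939100
step 3 [1.5y] bond c/2=9/800: DF=(7366633/8000000 − 9/800·(0.965200+0.939100))/(1+9/800) = 4447/5000 ≈ 0.889400
step 4 [2y] swap r/2=1254/36683: DF=(1 − 1254/36683·(0.965200+0.939100+0.889400))/(1+1254/36683) = 4373/5000 ≈ 0.874600

1 1/2 2413/2500
2 1 9391/10000
3 3/2 4447/5000
4 2 4373/5000
DF(2y) = 4373/5000 ≈ 0.874600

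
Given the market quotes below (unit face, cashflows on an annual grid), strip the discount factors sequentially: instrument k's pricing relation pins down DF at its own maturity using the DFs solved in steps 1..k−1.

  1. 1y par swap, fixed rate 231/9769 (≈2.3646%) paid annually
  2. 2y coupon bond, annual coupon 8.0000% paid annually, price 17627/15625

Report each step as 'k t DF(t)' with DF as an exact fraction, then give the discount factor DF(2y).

step 1 [1y] swap r/1=231/9769: DF=(1 − 231/9769·(0))/(1+231/9769) = 9769/10000 ≈ 0.976900
step 2 [2y] bond c/1=2/25: DF=(17627/15625 − 2/25·(0.976900))/(1+2/25) = 4861/5000 ≈ 0.972200

1 1 9769/10000
2 2 4861/5000
DF(2y) = 4861/5000 ≈ 0.972200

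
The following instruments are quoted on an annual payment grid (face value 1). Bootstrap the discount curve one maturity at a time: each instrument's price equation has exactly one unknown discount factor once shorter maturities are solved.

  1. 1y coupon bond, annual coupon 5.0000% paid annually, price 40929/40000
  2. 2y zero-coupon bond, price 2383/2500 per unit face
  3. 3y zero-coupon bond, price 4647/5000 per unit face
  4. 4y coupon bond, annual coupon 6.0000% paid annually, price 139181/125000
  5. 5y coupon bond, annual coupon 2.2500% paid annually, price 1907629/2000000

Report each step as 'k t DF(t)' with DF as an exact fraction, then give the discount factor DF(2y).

1 1 1949/2000
2 2 2383/2500
3 3 4647/5000
4 4 8887/10000
5 5 1063/1250
DF(2y) = 2383/2500 ≈ 0.953200

step 1 [1y] bond c/1=1/20: DF=(40929/40000 − 1/20·(0))/(1+1/20) = 1949/2000 ≈ 0.974500
step 2 [2y] zero: DF = P = 2383/2500 ≈ 0.953200
step 3 [3y] zero: DF = P = 4647/5000 ≈ 0.929400
step 4 [4y] bond c/1=3/50: DF=(139181/125000 − 3/50·(0.974500+0.953200+0.929400))/(1+3/50) = 8887/10000 ≈ 0.888700
step 5 [5y] bond c/1=9/400: DF=(1907629/2000000 − 9/400·(0.974500+0.953200+0.929400+0.888700))/(1+9/400) = 1063/1250 ≈ 0.850400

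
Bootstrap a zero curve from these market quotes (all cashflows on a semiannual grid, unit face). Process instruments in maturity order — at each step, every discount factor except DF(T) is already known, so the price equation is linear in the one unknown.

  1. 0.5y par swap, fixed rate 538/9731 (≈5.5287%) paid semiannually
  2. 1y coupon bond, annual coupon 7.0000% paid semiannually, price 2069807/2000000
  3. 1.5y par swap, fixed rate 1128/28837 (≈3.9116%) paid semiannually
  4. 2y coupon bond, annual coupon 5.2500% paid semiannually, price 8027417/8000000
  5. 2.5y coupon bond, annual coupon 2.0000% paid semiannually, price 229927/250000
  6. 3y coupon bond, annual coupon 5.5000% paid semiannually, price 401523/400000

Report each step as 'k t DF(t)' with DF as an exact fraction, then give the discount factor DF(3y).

1 1/2 9731/10000
2 1 967/1000
3 3/2 2359/2500
4 2 113/125
5 5/2 8731/10000
6 3 4261/5000
DF(3y) = 4261/5000 ≈ 0.852200

step 1 [0.5y] swap r/2=269/9731: DF=(1 − 269/9731·(0))/(1+269/9731) = 9731/10000 ≈ 0.973100
step 2 [1y] bond c/2=7/200: DF=(2069807/2000000 − 7/200·(0.973100))/(1+7/200) = 967/1000 ≈ 0.967000
step 3 [1.5y] swap r/2=564/28837: DF=(1 − 564/28837·(0.973100+0.967000))/(1+564/28837) = 2359/2500 ≈ 0.943600
step 4 [2y] bond c/2=21/800: DF=(8027417/8000000 − 21/800·(0.973100+0.967000+0.943600))/(1+21/800) = 113/125 ≈ 0.904000
step 5 [2.5y] bond c/2=1/100: DF=(229927/250000 − 1/100·(0.973100+0.967000+0.943600+0.904000))/(1+1/100) = 8731/10000 ≈ 0.873100
step 6 [3y] bond c/2=11/400: DF=(401523/400000 − 11/400·(0.973100+0.967000+0.943600+0.904000+0.873100))/(1+11/400) = 4261/5000 ≈ 0.852200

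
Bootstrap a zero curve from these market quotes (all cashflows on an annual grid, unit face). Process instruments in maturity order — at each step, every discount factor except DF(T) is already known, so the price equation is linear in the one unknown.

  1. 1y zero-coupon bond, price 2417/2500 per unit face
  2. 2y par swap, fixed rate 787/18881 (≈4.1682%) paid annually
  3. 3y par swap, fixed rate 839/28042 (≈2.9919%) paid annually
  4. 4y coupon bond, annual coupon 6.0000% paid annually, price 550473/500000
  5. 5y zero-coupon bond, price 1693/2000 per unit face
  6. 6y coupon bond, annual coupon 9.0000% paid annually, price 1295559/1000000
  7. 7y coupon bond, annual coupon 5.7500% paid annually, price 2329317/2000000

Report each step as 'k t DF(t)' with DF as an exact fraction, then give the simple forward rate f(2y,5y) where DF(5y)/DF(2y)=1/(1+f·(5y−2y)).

step 1 [1y] zero: DF = P = 2417/2500 ≈ 0.966800
step 2 [2y] swap r/1=787/18881: DF=(1 − 787/18881·(0.966800))/(1+787/18881) = 9213/10000 ≈ 0.921300
step 3 [3y] swap r/1=839/28042: DF=(1 − 839/28042·(0.966800+0.921300))/(1+839/28042) = 9161/10000 ≈ 0.916100
step 4 [4y] bond c/1=3/50: DF=(550473/500000 − 3/50·(0.966800+0.921300+0.916100))/(1+3/50) = 8799/10000 ≈ 0.879900
step 5 [5y] zero: DF = P = 1693/2000 ≈ 0.846500
step 6 [6y] bond c/1=9/100: DF=(1295559/1000000 − 9/100·(0.966800+0.921300+0.916100+0.879900+0.846500))/(1+9/100) = 1629/2000 ≈ 0.814500
step 7 [7y] bond c/1=23/400: DF=(2329317/2000000 − 23/400·(0.966800+0.921300+0.916100+0.879900+0.846500+0.814500))/(1+23/400) = 8107/10000 ≈ 0.810700

1 1 2417/2500
2 2 9213/10000
3 3 9161/10000
4 4 8799/10000
5 5 1693/2000
6 6 1629/2000
7 7 8107/10000
f(2y,5y) = ((9213/10000)/(1693/2000) − 1)/(3) = 748/25395 ≈ 2.9455%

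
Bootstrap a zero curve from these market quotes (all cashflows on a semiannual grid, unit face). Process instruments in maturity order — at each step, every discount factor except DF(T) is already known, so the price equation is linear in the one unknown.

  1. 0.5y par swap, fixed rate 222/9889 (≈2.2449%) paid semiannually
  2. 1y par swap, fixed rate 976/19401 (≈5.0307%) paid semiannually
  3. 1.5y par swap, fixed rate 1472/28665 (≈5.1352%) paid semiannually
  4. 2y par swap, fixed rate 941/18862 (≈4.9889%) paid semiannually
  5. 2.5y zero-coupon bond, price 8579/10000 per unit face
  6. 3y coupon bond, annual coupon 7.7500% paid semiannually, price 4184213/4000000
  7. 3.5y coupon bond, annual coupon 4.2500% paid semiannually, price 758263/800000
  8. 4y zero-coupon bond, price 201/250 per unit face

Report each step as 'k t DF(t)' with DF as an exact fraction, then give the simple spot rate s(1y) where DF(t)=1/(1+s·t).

step 1 [0.5y] swap r/2=111/9889: DF=(1 − 111/9889·(0))/(1+111/9889) = 9889/10000 ≈ 0.988900
step 2 [1y] swap r/2=488/19401: DF=(1 − 488/19401·(0.988900))/(1+488/19401) = 1189/1250 ≈ 0.951200
step 3 [1.5y] swap r/2=736/28665: DF=(1 − 736/28665·(0.988900+0.951200))/(1+736/28665) = 579/625 ≈ 0.926400
step 4 [2y] swap r/2=941/37724: DF=(1 − 941/37724·(0.988900+0.951200+0.926400))/(1+941/37724) = 9059/10000 ≈ 0.905900
step 5 [2.5y] zero: DF = P = 8579/10000 ≈ 0.857900
step 6 [3y] bond c/2=31/800: DF=(4184213/4000000 − 31/800·(0.988900+0.951200+0.926400+0.905900+0.857900))/(1+31/800) = 8343/10000 ≈ 0.834300
step 7 [3.5y] bond c/2=17/800: DF=(758263/800000 − 17/800·(0.988900+0.951200+0.926400+0.905900+0.857900+0.834300))/(1+17/800) = 509/625 ≈ 0.814400
step 8 [4y] zero: DF = P = 201/250 ≈ 0.804000

1 1/2 9889/10000
2 1 1189/1250
3 3/2 579/625
4 2 9059/10000
5 5/2 8579/10000
6 3 8343/10000
7 7/2 509/625
8 4 201/250
s(1y) = (1/(1189/1250) − 1)/(1) = 61/1189 ≈ 5.1304%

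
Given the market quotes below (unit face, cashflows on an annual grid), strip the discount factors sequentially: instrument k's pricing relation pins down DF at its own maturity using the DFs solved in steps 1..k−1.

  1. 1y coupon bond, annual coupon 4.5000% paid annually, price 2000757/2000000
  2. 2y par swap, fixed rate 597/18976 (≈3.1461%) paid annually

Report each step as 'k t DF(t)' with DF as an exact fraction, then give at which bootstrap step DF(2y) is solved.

step 1 [1y] bond c/1=9/200: DF=(2000757/2000000 − 9/200·(0))/(1+9/200) = 9573/10000 ≈ 0.957300
step 2 [2y] swap r/1=597/18976: DF=(1 − 597/18976·(0.957300))/(1+597/18976) = 9403/10000 ≈ 0.940300

1 1 9573/10000
2 2 9403/10000
DF(2y) is solved at step 2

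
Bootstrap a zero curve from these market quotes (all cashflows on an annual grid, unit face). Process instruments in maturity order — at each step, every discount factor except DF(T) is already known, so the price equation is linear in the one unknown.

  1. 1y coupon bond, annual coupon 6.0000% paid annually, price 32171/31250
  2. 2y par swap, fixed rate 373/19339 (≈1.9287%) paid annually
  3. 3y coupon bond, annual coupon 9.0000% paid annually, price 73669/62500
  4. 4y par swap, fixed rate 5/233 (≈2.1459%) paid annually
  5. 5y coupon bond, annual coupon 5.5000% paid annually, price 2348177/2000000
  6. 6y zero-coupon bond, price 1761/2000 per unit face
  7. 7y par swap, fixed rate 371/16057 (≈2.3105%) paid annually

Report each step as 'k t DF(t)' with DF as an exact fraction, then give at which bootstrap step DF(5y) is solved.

step 1 [1y] bond c/1=3/50: DF=(32171/31250 − 3/50·(0))/(1+3/50) = 607/625 ≈ 0.971200
step 2 [2y] swap r/1=373/19339: DF=(1 − 373/19339·(0.971200))/(1+373/19339) = 9627/10000 ≈ 0.962700
step 3 [3y] bond c/1=9/100: DF=(73669/62500 − 9/100·(0.971200+0.962700))/(1+9/100) = 9217/10000 ≈ 0.921700
step 4 [4y] swap r/1=5/233: DF=(1 − 5/233·(0.971200+0.962700+0.921700))/(1+5/233) = 919/1000 ≈ 0.919000
step 5 [5y] bond c/1=11/200: DF=(2348177/2000000 − 11/200·(0.971200+0.962700+0.921700+0.919000))/(1+11/200) = 9161/10000 ≈ 0.916100
step 6 [6y] zero: DF = P = 1761/2000 ≈ 0.880500
step 7 [7y] swap r/1=371/16057: DF=(1 − 371/16057·(0.971200+0.962700+0.921700+0.919000+0.916100+0.880500))/(1+371/16057) = 2129/2500 ≈ 0.851600

1 1 607/625
2 2 9627/10000
3 3 9217/10000
4 4 919/1000
5 5 9161/10000
6 6 1761/2000
7 7 2129/2500
DF(5y) is solved at step 5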